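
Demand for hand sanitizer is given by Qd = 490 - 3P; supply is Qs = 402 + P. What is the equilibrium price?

P* = 22

Set Qd = Qs: 490 - 3P = 402 + P.
88 = 4P, so P* = 22.
Q* = 490 − 3(22) = 424.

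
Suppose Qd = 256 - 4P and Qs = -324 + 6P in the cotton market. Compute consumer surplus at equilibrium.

Consumer surplus = 72

Equilibrium: 256 - 4P = -324 + 6P gives P* = 58, Q* = 24.
Demand choke price (Qd = 0): P = 64.
CS = ½(64 − 58)(24) = 72.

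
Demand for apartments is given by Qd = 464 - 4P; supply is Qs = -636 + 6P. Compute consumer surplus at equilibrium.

Consumer surplus = 72

Equilibrium: 464 - 4P = -636 + 6P gives P* = 110, Q* = 24.
Demand choke price (Qd = 0): P = 116.
CS = ½(116 − 110)(24) = 72.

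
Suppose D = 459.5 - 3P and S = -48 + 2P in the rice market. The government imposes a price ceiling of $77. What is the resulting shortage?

Equilibrium price would be P* = 101.5, so the ceiling at 77 binds.
At P = 77: D = 459.5 − 3(77) = 228.5, S = -48 + 2(77) = 106.
Shortage = 228.5 − 106 = 122.5.

Shortage = 122.5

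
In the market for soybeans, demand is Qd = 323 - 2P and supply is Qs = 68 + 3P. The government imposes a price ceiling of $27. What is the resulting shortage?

Equilibrium price would be P* = 51, so the ceiling at 27 binds.
At P = 27: Qd = 323 − 2(27) = 269, Qs = 68 + 3(27) = 149.
Shortage = 269 − 149 = 120.

Shortage = 120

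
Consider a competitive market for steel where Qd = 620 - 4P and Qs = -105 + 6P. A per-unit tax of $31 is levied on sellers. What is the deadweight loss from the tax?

Pre-tax equilibrium: P* = 72.5, Q* = 330.
Tax on sellers shifts supply to Qs = -105 + 6(P − 31) = -291 + 6P.
620 - 4P = -291 + 6P gives buyer price Pb = 91.1; sellers receive Ps = 91.1 − 31 = 60.1.
New quantity: Q = 620 − 4(91.1) = 255.6.
DWL = ½ × 31 × (330 − 255.6) = 1153.2.

Deadweight loss = 1153.2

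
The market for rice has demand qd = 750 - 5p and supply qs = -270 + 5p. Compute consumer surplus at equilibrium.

Equilibrium: 750 - 5p = -270 + 5p gives p* = 102, q* = 240.
Demand choke price (qd = 0): p = 150.
CS = ½(150 − 102)(240) = 5760.

Consumer surplus = 5760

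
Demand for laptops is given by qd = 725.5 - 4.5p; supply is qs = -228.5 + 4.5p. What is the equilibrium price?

Set qd = qs: 725.5 - 4.5p = -228.5 + 4.5p.
954 = 9p, so p* = 106.
q* = 725.5 − 4.5(106) = 248.5.

p* = 106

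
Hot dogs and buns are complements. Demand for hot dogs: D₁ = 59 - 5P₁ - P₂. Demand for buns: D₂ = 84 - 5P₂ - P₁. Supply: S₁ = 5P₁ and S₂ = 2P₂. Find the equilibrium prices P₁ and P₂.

P₁ = 329/69, P₂ = 781/69

Market 1: 59 - 5P₁ - P₂ = 5P₁ → 10P₁ + P₂ = 59.
Market 2: 7P₂ + P₁ = 84.
Eliminating P₂: 7×(1) − 1×(2) gives 69P₁ = 329, so P₁ = 329/69.
Back-substitute into (2): P₂ = (84 − 1×329/69) / 7 = 781/69.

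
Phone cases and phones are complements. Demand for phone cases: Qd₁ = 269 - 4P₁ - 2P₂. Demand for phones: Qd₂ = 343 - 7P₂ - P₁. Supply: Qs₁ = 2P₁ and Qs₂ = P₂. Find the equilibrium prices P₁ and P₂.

P₁ = 733/23, P₂ = 1789/46

Market 1: 269 - 4P₁ - 2P₂ = 2P₁ → 6P₁ + 2P₂ = 269.
Market 2: 8P₂ + P₁ = 343.
Eliminating P₂: 8×(1) − 2×(2) gives 46P₁ = 1466, so P₁ = 733/23.
Back-substitute into (2): P₂ = (343 − 1×733/23) / 8 = 1789/46.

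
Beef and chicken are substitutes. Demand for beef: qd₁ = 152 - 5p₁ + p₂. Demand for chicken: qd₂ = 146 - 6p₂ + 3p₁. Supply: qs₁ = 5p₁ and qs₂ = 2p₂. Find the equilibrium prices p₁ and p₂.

p₁ = 1362/77, p₂ = 1916/77

Market 1: 152 - 5p₁ + p₂ = 5p₁ → 10p₁ - p₂ = 152.
Market 2: 8p₂ - 3p₁ = 146.
Eliminating p₂: 8×(1) + 1×(2) gives 77p₁ = 1362, so p₁ = 1362/77.
Back-substitute into (2): p₂ = (146 + 3×1362/77) / 8 = 1916/77.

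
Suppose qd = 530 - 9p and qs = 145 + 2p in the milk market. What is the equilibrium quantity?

q* = 215

Set qd = qs: 530 - 9p = 145 + 2p.
385 = 11p, so p* = 35.
q* = 530 − 9(35) = 215.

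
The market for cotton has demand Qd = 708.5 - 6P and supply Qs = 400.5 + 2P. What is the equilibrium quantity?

Q* = 477.5

Set Qd = Qs: 708.5 - 6P = 400.5 + 2P.
308 = 8P, so P* = 38.5.
Q* = 708.5 − 6(38.5) = 477.5.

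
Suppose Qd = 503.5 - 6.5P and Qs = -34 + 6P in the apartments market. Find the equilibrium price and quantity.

Set Qd = Qs: 503.5 - 6.5P = -34 + 6P.
537.5 = 12.5P, so P* = 43.
Q* = 503.5 − 6.5(43) = 224.

P* = 43, Q* = 224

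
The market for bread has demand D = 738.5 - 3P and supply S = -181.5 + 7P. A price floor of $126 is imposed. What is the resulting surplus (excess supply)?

Equilibrium price would be P* = 92, so the floor at 126 binds.
At P = 126: D = 360.5, S = 700.5.
Surplus = 700.5 − 360.5 = 340.

Surplus = 340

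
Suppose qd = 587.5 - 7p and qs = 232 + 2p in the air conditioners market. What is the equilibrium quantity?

q* = 311

Set qd = qs: 587.5 - 7p = 232 + 2p.
355.5 = 9p, so p* = 39.5.
q* = 587.5 − 7(39.5) = 311.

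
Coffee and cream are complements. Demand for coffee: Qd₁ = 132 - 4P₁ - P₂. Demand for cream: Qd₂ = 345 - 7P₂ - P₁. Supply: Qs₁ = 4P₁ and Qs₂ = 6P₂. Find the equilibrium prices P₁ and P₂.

P₁ = 1371/103, P₂ = 2628/103

Market 1: 132 - 4P₁ - P₂ = 4P₁ → 8P₁ + P₂ = 132.
Market 2: 13P₂ + P₁ = 345.
Eliminating P₂: 13×(1) − 1×(2) gives 103P₁ = 1371, so P₁ = 1371/103.
Back-substitute into (2): P₂ = (345 − 1×1371/103) / 13 = 2628/103.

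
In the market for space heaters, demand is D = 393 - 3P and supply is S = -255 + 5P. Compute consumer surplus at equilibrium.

Consumer surplus = 3750

Equilibrium: 393 - 3P = -255 + 5P gives P* = 81, Q* = 150.
Demand choke price (D = 0): P = 131.
CS = ½(131 − 81)(150) = 3750.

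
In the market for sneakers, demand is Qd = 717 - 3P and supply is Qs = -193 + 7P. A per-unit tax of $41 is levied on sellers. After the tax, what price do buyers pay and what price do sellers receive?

Pre-tax equilibrium: P* = 91, Q* = 444.
Tax on sellers shifts supply to Qs = -193 + 7(P − 41) = -480 + 7P.
717 - 3P = -480 + 7P gives buyer price Pb = 119.7; sellers receive Ps = 119.7 − 41 = 78.7.
New quantity: Q = 717 − 3(119.7) = 357.9.

Buyers pay $119.7, sellers receive $78.7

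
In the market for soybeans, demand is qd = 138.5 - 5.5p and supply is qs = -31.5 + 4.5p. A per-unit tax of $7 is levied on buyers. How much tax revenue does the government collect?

Tax revenue = 193.725

Pre-tax equilibrium: p* = 17, q* = 45.
Tax on buyers shifts demand to qd = 138.5 − 5.5(p + 7) = 100 - 5.5p.
100 - 5.5p = -31.5 + 4.5p gives seller price ps = 13.15; buyers pay pb = 13.15 + 7 = 20.15.
New quantity: q = 138.5 − 5.5(20.15) = 27.675.
Revenue = 7 × 27.675 = 193.725.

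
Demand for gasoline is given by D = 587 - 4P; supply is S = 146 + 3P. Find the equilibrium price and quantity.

P* = 63, Q* = 335

Set D = S: 587 - 4P = 146 + 3P.
441 = 7P, so P* = 63.
Q* = 587 − 4(63) = 335.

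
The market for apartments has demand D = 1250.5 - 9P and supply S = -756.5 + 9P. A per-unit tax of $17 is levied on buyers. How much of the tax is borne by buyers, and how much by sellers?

Buyers bear $8.5, sellers bear $8.5

Pre-tax equilibrium: P* = 111.5, Q* = 247.
Tax on buyers shifts demand to D = 1250.5 − 9(P + 17) = 1097.5 - 9P.
1097.5 - 9P = -756.5 + 9P gives seller price Ps = 103; buyers pay Pb = 103 + 17 = 120.
New quantity: Q = 1250.5 − 9(120) = 170.5.
Buyer burden = 120 − 111.5 = 8.5; seller burden = 111.5 − 103 = 8.5.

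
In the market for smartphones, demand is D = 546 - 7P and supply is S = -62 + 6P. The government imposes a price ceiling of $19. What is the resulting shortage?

Equilibrium price would be P* = 608/13, so the ceiling at 19 binds.
At P = 19: D = 546 − 7(19) = 413, S = -62 + 6(19) = 52.
Shortage = 413 − 52 = 361.

Shortage = 361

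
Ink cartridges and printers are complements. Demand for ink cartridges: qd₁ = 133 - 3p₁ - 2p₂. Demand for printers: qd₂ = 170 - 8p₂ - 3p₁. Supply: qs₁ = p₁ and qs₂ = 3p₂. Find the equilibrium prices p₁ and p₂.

Market 1: 133 - 3p₁ - 2p₂ = p₁ → 4p₁ + 2p₂ = 133.
Market 2: 11p₂ + 3p₁ = 170.
Eliminating p₂: 11×(1) − 2×(2) gives 38p₁ = 1123, so p₁ = 1123/38.
Back-substitute into (2): p₂ = (170 − 3×1123/38) / 11 = 281/38.

p₁ = 1123/38, p₂ = 281/38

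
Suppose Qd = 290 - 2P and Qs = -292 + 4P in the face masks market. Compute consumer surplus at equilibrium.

Consumer surplus = 2304

Equilibrium: 290 - 2P = -292 + 4P gives P* = 97, Q* = 96.
Demand choke price (Qd = 0): P = 145.
CS = ½(145 − 97)(96) = 2304.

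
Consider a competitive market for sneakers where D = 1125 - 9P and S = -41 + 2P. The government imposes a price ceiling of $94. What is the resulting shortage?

Shortage = 132

Equilibrium price would be P* = 106, so the ceiling at 94 binds.
At P = 94: D = 1125 − 9(94) = 279, S = -41 + 2(94) = 147.
Shortage = 279 − 147 = 132.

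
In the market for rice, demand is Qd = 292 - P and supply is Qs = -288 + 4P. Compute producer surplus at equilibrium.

Equilibrium: 292 - P = -288 + 4P gives P* = 116, Q* = 176.
Supply starts at P = 72 (where Qs = 0).
PS = ½(116 − 72)(176) = 3872.

Producer surplus = 3872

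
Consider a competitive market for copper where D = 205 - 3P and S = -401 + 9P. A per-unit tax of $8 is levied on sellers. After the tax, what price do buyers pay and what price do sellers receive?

Pre-tax equilibrium: P* = 50.5, Q* = 53.5.
Tax on sellers shifts supply to S = -401 + 9(P − 8) = -473 + 9P.
205 - 3P = -473 + 9P gives buyer price Pb = 56.5; sellers receive Ps = 56.5 − 8 = 48.5.
New quantity: Q = 205 − 3(56.5) = 35.5.

Buyers pay $56.5, sellers receive $48.5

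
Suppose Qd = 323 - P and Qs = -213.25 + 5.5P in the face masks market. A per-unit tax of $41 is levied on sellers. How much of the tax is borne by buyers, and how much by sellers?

Pre-tax equilibrium: P* = 82.5, Q* = 240.5.
Tax on sellers shifts supply to Qs = -213.25 + 5.5(P − 41) = -438.75 + 5.5P.
323 - P = -438.75 + 5.5P gives buyer price Pb = 3047/26; sellers receive Ps = 3047/26 − 41 = 1981/26.
New quantity: Q = 323 − 1(3047/26) = 5351/26.
Buyer burden = 3047/26 − 82.5 = 451/13; seller burden = 82.5 − 1981/26 = 82/13.

Buyers bear 451/13, sellers bear 82/13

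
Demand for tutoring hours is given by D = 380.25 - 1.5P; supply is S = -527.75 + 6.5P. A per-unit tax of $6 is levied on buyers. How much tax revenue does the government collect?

Pre-tax equilibrium: P* = 113.5, Q* = 210.
Tax on buyers shifts demand to D = 380.25 − 1.5(P + 6) = 371.25 - 1.5P.
371.25 - 1.5P = -527.75 + 6.5P gives seller price Ps = 112.375; buyers pay Pb = 112.375 + 6 = 118.375.
New quantity: Q = 380.25 − 1.5(118.375) = 202.6875.
Revenue = 6 × 202.6875 = 1216.125.

Tax revenue = 1216.125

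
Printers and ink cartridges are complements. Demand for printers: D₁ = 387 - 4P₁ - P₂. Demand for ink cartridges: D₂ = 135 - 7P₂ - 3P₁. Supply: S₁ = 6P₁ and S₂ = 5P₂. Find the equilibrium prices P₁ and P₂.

P₁ = 501/13, P₂ = 21/13

Market 1: 387 - 4P₁ - P₂ = 6P₁ → 10P₁ + P₂ = 387.
Market 2: 12P₂ + 3P₁ = 135.
Eliminating P₂: 12×(1) − 1×(2) gives 117P₁ = 4509, so P₁ = 501/13.
Back-substitute into (2): P₂ = (135 − 3×501/13) / 12 = 21/13.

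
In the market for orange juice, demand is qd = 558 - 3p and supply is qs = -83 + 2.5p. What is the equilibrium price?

Set qd = qs: 558 - 3p = -83 + 2.5p.
641 = 5.5p, so p* = 1282/11.
q* = 558 − 3(1282/11) = 2292/11.

p* = 1282/11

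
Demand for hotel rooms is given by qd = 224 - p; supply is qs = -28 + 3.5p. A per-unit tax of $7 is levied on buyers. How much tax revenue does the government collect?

Pre-tax equilibrium: p* = 56, q* = 168.
Tax on buyers shifts demand to qd = 224 − 1(p + 7) = 217 - p.
217 - p = -28 + 3.5p gives seller price ps = 490/9; buyers pay pb = 490/9 + 7 = 553/9.
New quantity: q = 224 − 1(553/9) = 1463/9.
Revenue = 7 × 1463/9 = 10241/9.

Tax revenue = 10241/9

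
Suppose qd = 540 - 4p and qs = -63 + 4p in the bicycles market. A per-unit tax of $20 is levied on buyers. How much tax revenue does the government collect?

Tax revenue = 3970

Pre-tax equilibrium: p* = 75.375, q* = 238.5.
Tax on buyers shifts demand to qd = 540 − 4(p + 20) = 460 - 4p.
460 - 4p = -63 + 4p gives seller price ps = 65.375; buyers pay pb = 65.375 + 20 = 85.375.
New quantity: q = 540 − 4(85.375) = 198.5.
Revenue = 20 × 198.5 = 3970.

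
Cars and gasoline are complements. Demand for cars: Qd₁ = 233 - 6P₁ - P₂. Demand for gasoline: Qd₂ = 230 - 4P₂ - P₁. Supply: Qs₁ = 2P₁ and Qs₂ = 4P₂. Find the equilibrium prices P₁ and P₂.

Market 1: 233 - 6P₁ - P₂ = 2P₁ → 8P₁ + P₂ = 233.
Market 2: 8P₂ + P₁ = 230.
Eliminating P₂: 8×(1) − 1×(2) gives 63P₁ = 1634, so P₁ = 1634/63.
Back-substitute into (2): P₂ = (230 − 1×1634/63) / 8 = 1607/63.

P₁ = 1634/63, P₂ = 1607/63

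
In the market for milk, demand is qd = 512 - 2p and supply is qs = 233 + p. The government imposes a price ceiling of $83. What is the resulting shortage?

Shortage = 30

Equilibrium price would be p* = 93, so the ceiling at 83 binds.
At p = 83: qd = 512 − 2(83) = 346, qs = 233 + 1(83) = 316.
Shortage = 346 − 316 = 30.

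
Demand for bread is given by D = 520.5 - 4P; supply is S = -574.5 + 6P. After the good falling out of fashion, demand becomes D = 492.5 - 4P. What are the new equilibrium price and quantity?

P' = 106.7, Q' = 65.7

Original equilibrium: P* = 109.5, Q* = 82.5.
New equilibrium: 492.5 - 4P = -574.5 + 6P, so 1067 = 10P and P' = 106.7; Q' = 492.5 − 4(106.7) = 65.7.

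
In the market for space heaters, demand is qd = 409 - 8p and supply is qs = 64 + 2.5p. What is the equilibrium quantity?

Set qd = qs: 409 - 8p = 64 + 2.5p.
345 = 10.5p, so p* = 230/7.
q* = 409 − 8(230/7) = 1023/7.

q* = 1023/7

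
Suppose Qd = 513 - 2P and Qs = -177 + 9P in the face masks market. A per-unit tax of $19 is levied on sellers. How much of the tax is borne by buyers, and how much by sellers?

Pre-tax equilibrium: P* = 690/11, Q* = 4263/11.
Tax on sellers shifts supply to Qs = -177 + 9(P − 19) = -348 + 9P.
513 - 2P = -348 + 9P gives buyer price Pb = 861/11; sellers receive Ps = 861/11 − 19 = 652/11.
New quantity: Q = 513 − 2(861/11) = 3921/11.
Buyer burden = 861/11 − 690/11 = 171/11; seller burden = 690/11 − 652/11 = 38/11.

Buyers bear 171/11, sellers bear 38/11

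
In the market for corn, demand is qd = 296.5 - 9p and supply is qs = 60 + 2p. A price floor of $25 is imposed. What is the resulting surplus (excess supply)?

Equilibrium price would be p* = 21.5, so the floor at 25 binds.
At p = 25: qd = 71.5, qs = 110.
Surplus = 110 − 71.5 = 38.5.

Surplus = 38.5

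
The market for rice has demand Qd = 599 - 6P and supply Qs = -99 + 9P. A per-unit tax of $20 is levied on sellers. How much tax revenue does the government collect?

Tax revenue = 4956

Pre-tax equilibrium: P* = 698/15, Q* = 319.8.
Tax on sellers shifts supply to Qs = -99 + 9(P − 20) = -279 + 9P.
599 - 6P = -279 + 9P gives buyer price Pb = 878/15; sellers receive Ps = 878/15 − 20 = 578/15.
New quantity: Q = 599 − 6(878/15) = 247.8.
Revenue = 20 × 247.8 = 4956.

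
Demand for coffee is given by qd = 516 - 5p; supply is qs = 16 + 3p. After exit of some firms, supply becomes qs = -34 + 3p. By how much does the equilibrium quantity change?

Original equilibrium: p* = 62.5, q* = 203.5.
New equilibrium: 516 - 5p = -34 + 3p, so 550 = 8p and p' = 68.75; q' = 516 − 5(68.75) = 172.25.
Change in quantity: 172.25 − 203.5 = -31.25.

Δq = -31.25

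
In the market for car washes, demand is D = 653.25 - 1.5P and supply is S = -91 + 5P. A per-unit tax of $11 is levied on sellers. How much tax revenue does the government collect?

Tax revenue = 134079/26

Pre-tax equilibrium: P* = 114.5, Q* = 481.5.
Tax on sellers shifts supply to S = -91 + 5(P − 11) = -146 + 5P.
653.25 - 1.5P = -146 + 5P gives buyer price Pb = 3197/26; sellers receive Ps = 3197/26 − 11 = 2911/26.
New quantity: Q = 653.25 − 1.5(3197/26) = 12189/26.
Revenue = 11 × 12189/26 = 134079/26.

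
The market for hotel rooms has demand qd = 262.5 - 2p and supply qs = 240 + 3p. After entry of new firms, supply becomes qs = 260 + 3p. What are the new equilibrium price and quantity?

p' = 0.5, q' = 261.5

Original equilibrium: p* = 4.5, q* = 253.5.
New equilibrium: 262.5 - 2p = 260 + 3p, so 2.5 = 5p and p' = 0.5; q' = 262.5 − 2(0.5) = 261.5.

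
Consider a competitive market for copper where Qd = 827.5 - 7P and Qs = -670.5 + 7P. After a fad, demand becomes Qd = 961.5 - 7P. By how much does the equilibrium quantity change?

Original equilibrium: P* = 107, Q* = 78.5.
New equilibrium: 961.5 - 7P = -670.5 + 7P, so 1632 = 14P and P' = 816/7; Q' = 961.5 − 7(816/7) = 145.5.
Change in quantity: 145.5 − 78.5 = 67.

ΔQ = 67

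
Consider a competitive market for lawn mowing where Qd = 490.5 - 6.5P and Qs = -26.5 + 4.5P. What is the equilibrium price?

P* = 47

Set Qd = Qs: 490.5 - 6.5P = -26.5 + 4.5P.
517 = 11P, so P* = 47.
Q* = 490.5 − 6.5(47) = 185.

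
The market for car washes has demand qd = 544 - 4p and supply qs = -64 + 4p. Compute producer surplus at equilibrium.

Producer surplus = 7200

Equilibrium: 544 - 4p = -64 + 4p gives p* = 76, q* = 240.
Supply starts at p = 16 (where qs = 0).
PS = ½(76 − 16)(240) = 7200.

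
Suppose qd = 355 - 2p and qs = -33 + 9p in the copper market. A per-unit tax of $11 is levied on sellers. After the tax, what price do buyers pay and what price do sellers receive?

Buyers pay 487/11, sellers receive 366/11

Pre-tax equilibrium: p* = 388/11, q* = 3129/11.
Tax on sellers shifts supply to qs = -33 + 9(p − 11) = -132 + 9p.
355 - 2p = -132 + 9p gives buyer price pb = 487/11; sellers receive ps = 487/11 − 11 = 366/11.
New quantity: q = 355 − 2(487/11) = 2931/11.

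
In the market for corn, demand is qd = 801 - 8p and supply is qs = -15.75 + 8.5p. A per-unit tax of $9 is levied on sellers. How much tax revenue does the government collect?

Pre-tax equilibrium: p* = 49.5, q* = 405.
Tax on sellers shifts supply to qs = -15.75 + 8.5(p − 9) = -92.25 + 8.5p.
801 - 8p = -92.25 + 8.5p gives buyer price pb = 1191/22; sellers receive ps = 1191/22 − 9 = 993/22.
New quantity: q = 801 − 8(1191/22) = 4047/11.
Revenue = 9 × 4047/11 = 36423/11.

Tax revenue = 36423/11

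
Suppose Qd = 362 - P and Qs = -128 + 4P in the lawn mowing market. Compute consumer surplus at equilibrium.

Equilibrium: 362 - P = -128 + 4P gives P* = 98, Q* = 264.
Demand choke price (Qd = 0): P = 362.
CS = ½(362 − 98)(264) = 34848.

Consumer surplus = 34848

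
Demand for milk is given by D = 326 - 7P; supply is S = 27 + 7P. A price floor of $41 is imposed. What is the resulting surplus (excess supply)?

Surplus = 275

Equilibrium price would be P* = 299/14, so the floor at 41 binds.
At P = 41: D = 39, S = 314.
Surplus = 314 − 39 = 275.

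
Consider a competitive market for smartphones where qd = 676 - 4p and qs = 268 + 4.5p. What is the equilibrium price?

p* = 48

Set qd = qs: 676 - 4p = 268 + 4.5p.
408 = 8.5p, so p* = 48.
q* = 676 − 4(48) = 484.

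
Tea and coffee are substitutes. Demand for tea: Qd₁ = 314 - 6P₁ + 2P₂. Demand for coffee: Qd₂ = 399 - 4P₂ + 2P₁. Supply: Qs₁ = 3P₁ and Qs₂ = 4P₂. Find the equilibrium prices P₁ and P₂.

P₁ = 1655/34, P₂ = 4219/68

Market 1: 314 - 6P₁ + 2P₂ = 3P₁ → 9P₁ - 2P₂ = 314.
Market 2: 8P₂ - 2P₁ = 399.
Eliminating P₂: 8×(1) + 2×(2) gives 68P₁ = 3310, so P₁ = 1655/34.
Back-substitute into (2): P₂ = (399 + 2×1655/34) / 8 = 4219/68.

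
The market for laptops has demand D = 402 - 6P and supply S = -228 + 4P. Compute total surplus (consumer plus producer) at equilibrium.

Total surplus = 120

Equilibrium: 402 - 6P = -228 + 4P gives P* = 63, Q* = 24.
Demand choke price: P = 67; supply starts at P = 57.
CS = ½(67 − 63)(24) = 48; PS = ½(63 − 57)(24) = 72.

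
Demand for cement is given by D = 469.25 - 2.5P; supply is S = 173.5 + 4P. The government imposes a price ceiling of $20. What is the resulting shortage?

Shortage = 165.75

Equilibrium price would be P* = 45.5, so the ceiling at 20 binds.
At P = 20: D = 469.25 − 2.5(20) = 419.25, S = 173.5 + 4(20) = 253.5.
Shortage = 419.25 − 253.5 = 165.75.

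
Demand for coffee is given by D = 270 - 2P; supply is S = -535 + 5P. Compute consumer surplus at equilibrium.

Consumer surplus = 400

Equilibrium: 270 - 2P = -535 + 5P gives P* = 115, Q* = 40.
Demand choke price (D = 0): P = 135.
CS = ½(135 − 115)(40) = 400.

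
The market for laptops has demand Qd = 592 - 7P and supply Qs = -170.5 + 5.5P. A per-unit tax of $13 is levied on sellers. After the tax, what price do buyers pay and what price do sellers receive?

Pre-tax equilibrium: P* = 61, Q* = 165.
Tax on sellers shifts supply to Qs = -170.5 + 5.5(P − 13) = -242 + 5.5P.
592 - 7P = -242 + 5.5P gives buyer price Pb = 66.72; sellers receive Ps = 66.72 − 13 = 53.72.
New quantity: Q = 592 − 7(66.72) = 124.96.

Buyers pay $66.72, sellers receive $53.72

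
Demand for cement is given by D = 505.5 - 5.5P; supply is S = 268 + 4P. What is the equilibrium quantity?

Set D = S: 505.5 - 5.5P = 268 + 4P.
237.5 = 9.5P, so P* = 25.
Q* = 505.5 − 5.5(25) = 368.

Q* = 368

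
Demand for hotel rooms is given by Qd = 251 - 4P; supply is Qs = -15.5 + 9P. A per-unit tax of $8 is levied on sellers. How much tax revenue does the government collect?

Pre-tax equilibrium: P* = 20.5, Q* = 169.
Tax on sellers shifts supply to Qs = -15.5 + 9(P − 8) = -87.5 + 9P.
251 - 4P = -87.5 + 9P gives buyer price Pb = 677/26; sellers receive Ps = 677/26 − 8 = 469/26.
New quantity: Q = 251 − 4(677/26) = 1909/13.
Revenue = 8 × 1909/13 = 15272/13.

Tax revenue = 15272/13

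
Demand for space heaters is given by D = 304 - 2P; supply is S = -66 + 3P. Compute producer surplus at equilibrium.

Equilibrium: 304 - 2P = -66 + 3P gives P* = 74, Q* = 156.
Supply starts at P = 22 (where S = 0).
PS = ½(74 − 22)(156) = 4056.

Producer surplus = 4056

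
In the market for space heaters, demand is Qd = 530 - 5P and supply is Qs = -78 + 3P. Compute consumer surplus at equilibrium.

Equilibrium: 530 - 5P = -78 + 3P gives P* = 76, Q* = 150.
Demand choke price (Qd = 0): P = 106.
CS = ½(106 − 76)(150) = 2250.

Consumer surplus = 2250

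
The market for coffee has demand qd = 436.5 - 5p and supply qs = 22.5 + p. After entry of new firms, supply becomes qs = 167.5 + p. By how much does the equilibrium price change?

Δp = -145/6

Original equilibrium: p* = 69, q* = 91.5.
New equilibrium: 436.5 - 5p = 167.5 + p, so 269 = 6p and p' = 269/6; q' = 436.5 − 5(269/6) = 637/3.
Change in price: 269/6 − 69 = -145/6.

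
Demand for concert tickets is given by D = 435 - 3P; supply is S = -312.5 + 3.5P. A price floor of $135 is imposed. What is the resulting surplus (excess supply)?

Surplus = 130

Equilibrium price would be P* = 115, so the floor at 135 binds.
At P = 135: D = 30, S = 160.
Surplus = 160 − 30 = 130.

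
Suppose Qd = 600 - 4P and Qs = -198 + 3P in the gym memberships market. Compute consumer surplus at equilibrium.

Consumer surplus = 2592

Equilibrium: 600 - 4P = -198 + 3P gives P* = 114, Q* = 144.
Demand choke price (Qd = 0): P = 150.
CS = ½(150 − 114)(144) = 2592.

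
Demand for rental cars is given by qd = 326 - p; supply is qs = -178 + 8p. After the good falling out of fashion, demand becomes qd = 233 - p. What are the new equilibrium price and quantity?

Original equilibrium: p* = 56, q* = 270.
New equilibrium: 233 - p = -178 + 8p, so 411 = 9p and p' = 137/3; q' = 233 − 1(137/3) = 562/3.

p' = 137/3, q' = 562/3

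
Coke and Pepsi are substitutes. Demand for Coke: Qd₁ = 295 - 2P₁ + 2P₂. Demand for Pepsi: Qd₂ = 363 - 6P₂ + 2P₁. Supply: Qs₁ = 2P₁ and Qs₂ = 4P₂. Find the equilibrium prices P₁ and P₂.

P₁ = 919/9, P₂ = 1021/18

Market 1: 295 - 2P₁ + 2P₂ = 2P₁ → 4P₁ - 2P₂ = 295.
Market 2: 10P₂ - 2P₁ = 363.
Eliminating P₂: 10×(1) + 2×(2) gives 36P₁ = 3676, so P₁ = 919/9.
Back-substitute into (2): P₂ = (363 + 2×919/9) / 10 = 1021/18.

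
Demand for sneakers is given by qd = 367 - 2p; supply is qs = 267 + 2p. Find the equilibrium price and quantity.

p* = 25, q* = 317

Set qd = qs: 367 - 2p = 267 + 2p.
100 = 4p, so p* = 25.
q* = 367 − 2(25) = 317.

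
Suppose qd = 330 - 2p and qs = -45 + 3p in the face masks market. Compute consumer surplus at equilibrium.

Consumer surplus = 8100

Equilibrium: 330 - 2p = -45 + 3p gives p* = 75, q* = 180.
Demand choke price (qd = 0): p = 165.
CS = ½(165 − 75)(180) = 8100.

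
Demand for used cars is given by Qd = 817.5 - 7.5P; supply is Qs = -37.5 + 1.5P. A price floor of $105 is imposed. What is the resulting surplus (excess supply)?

Equilibrium price would be P* = 95, so the floor at 105 binds.
At P = 105: Qd = 30, Qs = 120.
Surplus = 120 − 30 = 90.

Surplus = 90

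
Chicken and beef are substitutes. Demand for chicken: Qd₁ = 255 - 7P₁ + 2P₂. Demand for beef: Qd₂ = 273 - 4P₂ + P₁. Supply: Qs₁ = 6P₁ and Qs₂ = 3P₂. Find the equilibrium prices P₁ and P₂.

P₁ = 2331/89, P₂ = 3804/89

Market 1: 255 - 7P₁ + 2P₂ = 6P₁ → 13P₁ - 2P₂ = 255.
Market 2: 7P₂ - P₁ = 273.
Eliminating P₂: 7×(1) + 2×(2) gives 89P₁ = 2331, so P₁ = 2331/89.
Back-substitute into (2): P₂ = (273 + 1×2331/89) / 7 = 3804/89.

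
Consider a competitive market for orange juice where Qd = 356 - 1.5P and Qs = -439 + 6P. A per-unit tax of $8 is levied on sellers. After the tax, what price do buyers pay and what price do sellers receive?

Buyers pay $112.4, sellers receive $104.4

Pre-tax equilibrium: P* = 106, Q* = 197.
Tax on sellers shifts supply to Qs = -439 + 6(P − 8) = -487 + 6P.
356 - 1.5P = -487 + 6P gives buyer price Pb = 112.4; sellers receive Ps = 112.4 − 8 = 104.4.
New quantity: Q = 356 − 1.5(112.4) = 187.4.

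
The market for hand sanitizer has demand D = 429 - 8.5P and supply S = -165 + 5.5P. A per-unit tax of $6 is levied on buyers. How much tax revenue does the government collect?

Tax revenue = 4059/14

Pre-tax equilibrium: P* = 297/7, Q* = 957/14.
Tax on buyers shifts demand to D = 429 − 8.5(P + 6) = 378 - 8.5P.
378 - 8.5P = -165 + 5.5P gives seller price Ps = 543/14; buyers pay Pb = 543/14 + 6 = 627/14.
New quantity: Q = 429 − 8.5(627/14) = 1353/28.
Revenue = 6 × 1353/28 = 4059/14.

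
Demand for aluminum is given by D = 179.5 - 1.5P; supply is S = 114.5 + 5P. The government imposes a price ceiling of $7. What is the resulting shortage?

Shortage = 19.5

Equilibrium price would be P* = 10, so the ceiling at 7 binds.
At P = 7: D = 179.5 − 1.5(7) = 169, S = 114.5 + 5(7) = 149.5.
Shortage = 169 − 149.5 = 19.5.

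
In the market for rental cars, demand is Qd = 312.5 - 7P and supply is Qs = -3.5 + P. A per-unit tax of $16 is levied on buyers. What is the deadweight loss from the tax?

Deadweight loss = 112

Pre-tax equilibrium: P* = 39.5, Q* = 36.
Tax on buyers shifts demand to Qd = 312.5 − 7(P + 16) = 200.5 - 7P.
200.5 - 7P = -3.5 + P gives seller price Ps = 25.5; buyers pay Pb = 25.5 + 16 = 41.5.
New quantity: Q = 312.5 − 7(41.5) = 22.
DWL = ½ × 16 × (36 − 22) = 112.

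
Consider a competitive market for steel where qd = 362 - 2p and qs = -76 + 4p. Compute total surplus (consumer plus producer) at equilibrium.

Total surplus = 17496

Equilibrium: 362 - 2p = -76 + 4p gives p* = 73, q* = 216.
Demand choke price: p = 181; supply starts at p = 19.
CS = ½(181 − 73)(216) = 11664; PS = ½(73 − 19)(216) = 5832.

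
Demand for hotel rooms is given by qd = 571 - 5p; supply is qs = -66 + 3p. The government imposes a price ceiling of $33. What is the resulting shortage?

Shortage = 373

Equilibrium price would be p* = 79.625, so the ceiling at 33 binds.
At p = 33: qd = 571 − 5(33) = 406, qs = -66 + 3(33) = 33.
Shortage = 406 − 33 = 373.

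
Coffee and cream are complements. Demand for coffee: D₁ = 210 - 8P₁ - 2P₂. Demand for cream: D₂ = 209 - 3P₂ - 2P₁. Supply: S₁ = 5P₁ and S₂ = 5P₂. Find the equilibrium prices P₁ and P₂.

P₁ = 12.62, P₂ = 22.97

Market 1: 210 - 8P₁ - 2P₂ = 5P₁ → 13P₁ + 2P₂ = 210.
Market 2: 8P₂ + 2P₁ = 209.
Eliminating P₂: 8×(1) − 2×(2) gives 100P₁ = 1262, so P₁ = 12.62.
Back-substitute into (2): P₂ = (209 − 2×12.62) / 8 = 22.97.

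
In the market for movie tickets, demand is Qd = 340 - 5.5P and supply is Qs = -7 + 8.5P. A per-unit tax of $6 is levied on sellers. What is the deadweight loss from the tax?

Deadweight loss = 1683/28

Pre-tax equilibrium: P* = 347/14, Q* = 5703/28.
Tax on sellers shifts supply to Qs = -7 + 8.5(P − 6) = -58 + 8.5P.
340 - 5.5P = -58 + 8.5P gives buyer price Pb = 199/7; sellers receive Ps = 199/7 − 6 = 157/7.
New quantity: Q = 340 − 5.5(199/7) = 2571/14.
DWL = ½ × 6 × (5703/28 − 2571/14) = 1683/28.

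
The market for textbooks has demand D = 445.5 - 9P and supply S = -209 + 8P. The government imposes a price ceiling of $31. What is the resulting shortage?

Equilibrium price would be P* = 38.5, so the ceiling at 31 binds.
At P = 31: D = 445.5 − 9(31) = 166.5, S = -209 + 8(31) = 39.
Shortage = 166.5 − 39 = 127.5.

Shortage = 127.5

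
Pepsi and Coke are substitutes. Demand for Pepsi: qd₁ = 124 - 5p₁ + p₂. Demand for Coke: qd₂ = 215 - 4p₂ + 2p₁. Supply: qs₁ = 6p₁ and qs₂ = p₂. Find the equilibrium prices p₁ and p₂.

p₁ = 835/53, p₂ = 2613/53

Market 1: 124 - 5p₁ + p₂ = 6p₁ → 11p₁ - p₂ = 124.
Market 2: 5p₂ - 2p₁ = 215.
Eliminating p₂: 5×(1) + 1×(2) gives 53p₁ = 835, so p₁ = 835/53.
Back-substitute into (2): p₂ = (215 + 2×835/53) / 5 = 2613/53.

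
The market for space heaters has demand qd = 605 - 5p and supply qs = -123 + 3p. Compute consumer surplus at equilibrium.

Consumer surplus = 2250

Equilibrium: 605 - 5p = -123 + 3p gives p* = 91, q* = 150.
Demand choke price (qd = 0): p = 121.
CS = ½(121 − 91)(150) = 2250.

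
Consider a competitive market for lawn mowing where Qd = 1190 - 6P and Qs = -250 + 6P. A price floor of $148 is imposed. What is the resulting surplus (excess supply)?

Equilibrium price would be P* = 120, so the floor at 148 binds.
At P = 148: Qd = 302, Qs = 638.
Surplus = 638 − 302 = 336.

Surplus = 336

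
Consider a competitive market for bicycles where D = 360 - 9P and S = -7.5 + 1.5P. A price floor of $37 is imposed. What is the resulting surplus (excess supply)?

Surplus = 21

Equilibrium price would be P* = 35, so the floor at 37 binds.
At P = 37: D = 27, S = 48.
Surplus = 48 − 27 = 21.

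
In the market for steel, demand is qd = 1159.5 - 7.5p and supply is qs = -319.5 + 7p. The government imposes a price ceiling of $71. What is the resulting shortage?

Equilibrium price would be p* = 102, so the ceiling at 71 binds.
At p = 71: qd = 1159.5 − 7.5(71) = 627, qs = -319.5 + 7(71) = 177.5.
Shortage = 627 − 177.5 = 449.5.

Shortage = 449.5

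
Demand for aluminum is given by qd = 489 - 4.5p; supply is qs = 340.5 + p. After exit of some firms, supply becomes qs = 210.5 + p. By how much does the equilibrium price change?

Δp = 260/11

Original equilibrium: p* = 27, q* = 367.5.
New equilibrium: 489 - 4.5p = 210.5 + p, so 278.5 = 5.5p and p' = 557/11; q' = 489 − 4.5(557/11) = 5745/22.
Change in price: 557/11 − 27 = 260/11.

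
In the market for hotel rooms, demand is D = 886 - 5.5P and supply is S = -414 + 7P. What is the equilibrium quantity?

Set D = S: 886 - 5.5P = -414 + 7P.
1300 = 12.5P, so P* = 104.
Q* = 886 − 5.5(104) = 314.

Q* = 314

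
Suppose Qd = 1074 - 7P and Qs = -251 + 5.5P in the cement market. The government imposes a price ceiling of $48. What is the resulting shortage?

Shortage = 725

Equilibrium price would be P* = 106, so the ceiling at 48 binds.
At P = 48: Qd = 1074 − 7(48) = 738, Qs = -251 + 5.5(48) = 13.
Shortage = 738 − 13 = 725.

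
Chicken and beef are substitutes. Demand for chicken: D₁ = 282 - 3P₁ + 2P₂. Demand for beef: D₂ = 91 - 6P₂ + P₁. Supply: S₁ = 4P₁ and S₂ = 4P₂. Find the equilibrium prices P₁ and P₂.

Market 1: 282 - 3P₁ + 2P₂ = 4P₁ → 7P₁ - 2P₂ = 282.
Market 2: 10P₂ - P₁ = 91.
Eliminating P₂: 10×(1) + 2×(2) gives 68P₁ = 3002, so P₁ = 1501/34.
Back-substitute into (2): P₂ = (91 + 1×1501/34) / 10 = 919/68.

P₁ = 1501/34, P₂ = 919/68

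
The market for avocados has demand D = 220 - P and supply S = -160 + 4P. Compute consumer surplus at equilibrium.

Consumer surplus = 10368

Equilibrium: 220 - P = -160 + 4P gives P* = 76, Q* = 144.
Demand choke price (D = 0): P = 220.
CS = ½(220 − 76)(144) = 10368.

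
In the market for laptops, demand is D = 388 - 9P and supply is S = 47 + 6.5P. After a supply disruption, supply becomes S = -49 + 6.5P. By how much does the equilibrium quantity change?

ΔQ = -1728/31

Original equilibrium: P* = 22, Q* = 190.
New equilibrium: 388 - 9P = -49 + 6.5P, so 437 = 15.5P and P' = 874/31; Q' = 388 − 9(874/31) = 4162/31.
Change in quantity: 4162/31 − 190 = -1728/31.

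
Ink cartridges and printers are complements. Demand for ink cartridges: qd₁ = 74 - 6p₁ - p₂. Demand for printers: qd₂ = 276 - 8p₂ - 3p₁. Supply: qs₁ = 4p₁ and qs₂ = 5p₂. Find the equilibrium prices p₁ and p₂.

Market 1: 74 - 6p₁ - p₂ = 4p₁ → 10p₁ + p₂ = 74.
Market 2: 13p₂ + 3p₁ = 276.
Eliminating p₂: 13×(1) − 1×(2) gives 127p₁ = 686, so p₁ = 686/127.
Back-substitute into (2): p₂ = (276 − 3×686/127) / 13 = 2538/127.

p₁ = 686/127, p₂ = 2538/127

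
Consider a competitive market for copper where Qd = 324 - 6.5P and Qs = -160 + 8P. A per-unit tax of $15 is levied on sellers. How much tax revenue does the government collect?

Pre-tax equilibrium: P* = 968/29, Q* = 3104/29.
Tax on sellers shifts supply to Qs = -160 + 8(P − 15) = -280 + 8P.
324 - 6.5P = -280 + 8P gives buyer price Pb = 1208/29; sellers receive Ps = 1208/29 − 15 = 773/29.
New quantity: Q = 324 − 6.5(1208/29) = 1544/29.
Revenue = 15 × 1544/29 = 23160/29.

Tax revenue = 23160/29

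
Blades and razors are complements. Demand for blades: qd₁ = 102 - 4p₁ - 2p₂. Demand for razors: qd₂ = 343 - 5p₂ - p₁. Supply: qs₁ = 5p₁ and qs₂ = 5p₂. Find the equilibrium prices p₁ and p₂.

p₁ = 167/44, p₂ = 2985/88

Market 1: 102 - 4p₁ - 2p₂ = 5p₁ → 9p₁ + 2p₂ = 102.
Market 2: 10p₂ + p₁ = 343.
Eliminating p₂: 10×(1) − 2×(2) gives 88p₁ = 334, so p₁ = 167/44.
Back-substitute into (2): p₂ = (343 − 1×167/44) / 10 = 2985/88.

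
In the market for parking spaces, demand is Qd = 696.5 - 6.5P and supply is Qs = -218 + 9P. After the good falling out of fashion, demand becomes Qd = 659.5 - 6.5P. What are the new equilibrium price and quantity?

Original equilibrium: P* = 59, Q* = 313.
New equilibrium: 659.5 - 6.5P = -218 + 9P, so 877.5 = 15.5P and P' = 1755/31; Q' = 659.5 − 6.5(1755/31) = 9037/31.

P' = 1755/31, Q' = 9037/31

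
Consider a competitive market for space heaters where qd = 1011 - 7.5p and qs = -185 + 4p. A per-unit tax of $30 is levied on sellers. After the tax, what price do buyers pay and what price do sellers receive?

Pre-tax equilibrium: p* = 104, q* = 231.
Tax on sellers shifts supply to qs = -185 + 4(p − 30) = -305 + 4p.
1011 - 7.5p = -305 + 4p gives buyer price pb = 2632/23; sellers receive ps = 2632/23 − 30 = 1942/23.
New quantity: q = 1011 − 7.5(2632/23) = 3513/23.

Buyers pay 2632/23, sellers receive 1942/23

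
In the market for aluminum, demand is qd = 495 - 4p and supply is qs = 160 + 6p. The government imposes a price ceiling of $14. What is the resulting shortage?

Equilibrium price would be p* = 33.5, so the ceiling at 14 binds.
At p = 14: qd = 495 − 4(14) = 439, qs = 160 + 6(14) = 244.
Shortage = 439 − 244 = 195.

Shortage = 195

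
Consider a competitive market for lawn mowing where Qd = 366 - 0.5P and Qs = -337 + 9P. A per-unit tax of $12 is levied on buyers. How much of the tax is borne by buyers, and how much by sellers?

Pre-tax equilibrium: P* = 74, Q* = 329.
Tax on buyers shifts demand to Qd = 366 − 0.5(P + 12) = 360 - 0.5P.
360 - 0.5P = -337 + 9P gives seller price Ps = 1394/19; buyers pay Pb = 1394/19 + 12 = 1622/19.
New quantity: Q = 366 − 0.5(1622/19) = 6143/19.
Buyer burden = 1622/19 − 74 = 216/19; seller burden = 74 − 1394/19 = 12/19.

Buyers bear 216/19, sellers bear 12/19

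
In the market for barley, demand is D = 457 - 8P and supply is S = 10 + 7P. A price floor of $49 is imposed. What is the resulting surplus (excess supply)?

Equilibrium price would be P* = 29.8, so the floor at 49 binds.
At P = 49: D = 65, S = 353.
Surplus = 353 − 65 = 288.

Surplus = 288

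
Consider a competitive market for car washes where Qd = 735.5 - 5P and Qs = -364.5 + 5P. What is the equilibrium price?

P* = 110

Set Qd = Qs: 735.5 - 5P = -364.5 + 5P.
1100 = 10P, so P* = 110.
Q* = 735.5 − 5(110) = 185.5.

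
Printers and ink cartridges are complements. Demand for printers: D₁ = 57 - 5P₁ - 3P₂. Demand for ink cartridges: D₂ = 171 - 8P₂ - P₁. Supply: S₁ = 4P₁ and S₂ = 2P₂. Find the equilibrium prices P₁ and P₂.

P₁ = 19/29, P₂ = 494/29

Market 1: 57 - 5P₁ - 3P₂ = 4P₁ → 9P₁ + 3P₂ = 57.
Market 2: 10P₂ + P₁ = 171.
Eliminating P₂: 10×(1) − 3×(2) gives 87P₁ = 57, so P₁ = 19/29.
Back-substitute into (2): P₂ = (171 − 1×19/29) / 10 = 494/29.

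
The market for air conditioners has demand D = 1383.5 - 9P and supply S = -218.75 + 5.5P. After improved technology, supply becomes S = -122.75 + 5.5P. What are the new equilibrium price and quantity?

Original equilibrium: P* = 110.5, Q* = 389.
New equilibrium: 1383.5 - 9P = -122.75 + 5.5P, so 1506.25 = 14.5P and P' = 6025/58; Q' = 1383.5 − 9(6025/58) = 13009/29.

P' = 6025/58, Q' = 13009/29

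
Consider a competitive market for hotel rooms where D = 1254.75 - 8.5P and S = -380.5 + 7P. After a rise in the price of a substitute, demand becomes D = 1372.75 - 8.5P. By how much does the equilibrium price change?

ΔP = 236/31

Original equilibrium: P* = 105.5, Q* = 358.
New equilibrium: 1372.75 - 8.5P = -380.5 + 7P, so 1753.25 = 15.5P and P' = 7013/62; Q' = 1372.75 − 8.5(7013/62) = 12750/31.
Change in price: 7013/62 − 105.5 = 236/31.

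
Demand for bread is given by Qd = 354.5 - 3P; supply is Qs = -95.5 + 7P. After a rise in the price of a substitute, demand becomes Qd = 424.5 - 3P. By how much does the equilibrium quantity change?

ΔQ = 49

Original equilibrium: P* = 45, Q* = 219.5.
New equilibrium: 424.5 - 3P = -95.5 + 7P, so 520 = 10P and P' = 52; Q' = 424.5 − 3(52) = 268.5.
Change in quantity: 268.5 − 219.5 = 49.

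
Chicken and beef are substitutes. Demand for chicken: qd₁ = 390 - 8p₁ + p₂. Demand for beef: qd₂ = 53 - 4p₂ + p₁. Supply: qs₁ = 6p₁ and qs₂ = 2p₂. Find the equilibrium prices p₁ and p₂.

p₁ = 2393/83, p₂ = 1132/83

Market 1: 390 - 8p₁ + p₂ = 6p₁ → 14p₁ - p₂ = 390.
Market 2: 6p₂ - p₁ = 53.
Eliminating p₂: 6×(1) + 1×(2) gives 83p₁ = 2393, so p₁ = 2393/83.
Back-substitute into (2): p₂ = (53 + 1×2393/83) / 6 = 1132/83.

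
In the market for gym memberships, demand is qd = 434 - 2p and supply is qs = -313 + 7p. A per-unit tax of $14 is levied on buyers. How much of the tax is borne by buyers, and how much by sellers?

Buyers bear 98/9, sellers bear 28/9

Pre-tax equilibrium: p* = 83, q* = 268.
Tax on buyers shifts demand to qd = 434 − 2(p + 14) = 406 - 2p.
406 - 2p = -313 + 7p gives seller price ps = 719/9; buyers pay pb = 719/9 + 14 = 845/9.
New quantity: q = 434 − 2(845/9) = 2216/9.
Buyer burden = 845/9 − 83 = 98/9; seller burden = 83 − 719/9 = 28/9.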